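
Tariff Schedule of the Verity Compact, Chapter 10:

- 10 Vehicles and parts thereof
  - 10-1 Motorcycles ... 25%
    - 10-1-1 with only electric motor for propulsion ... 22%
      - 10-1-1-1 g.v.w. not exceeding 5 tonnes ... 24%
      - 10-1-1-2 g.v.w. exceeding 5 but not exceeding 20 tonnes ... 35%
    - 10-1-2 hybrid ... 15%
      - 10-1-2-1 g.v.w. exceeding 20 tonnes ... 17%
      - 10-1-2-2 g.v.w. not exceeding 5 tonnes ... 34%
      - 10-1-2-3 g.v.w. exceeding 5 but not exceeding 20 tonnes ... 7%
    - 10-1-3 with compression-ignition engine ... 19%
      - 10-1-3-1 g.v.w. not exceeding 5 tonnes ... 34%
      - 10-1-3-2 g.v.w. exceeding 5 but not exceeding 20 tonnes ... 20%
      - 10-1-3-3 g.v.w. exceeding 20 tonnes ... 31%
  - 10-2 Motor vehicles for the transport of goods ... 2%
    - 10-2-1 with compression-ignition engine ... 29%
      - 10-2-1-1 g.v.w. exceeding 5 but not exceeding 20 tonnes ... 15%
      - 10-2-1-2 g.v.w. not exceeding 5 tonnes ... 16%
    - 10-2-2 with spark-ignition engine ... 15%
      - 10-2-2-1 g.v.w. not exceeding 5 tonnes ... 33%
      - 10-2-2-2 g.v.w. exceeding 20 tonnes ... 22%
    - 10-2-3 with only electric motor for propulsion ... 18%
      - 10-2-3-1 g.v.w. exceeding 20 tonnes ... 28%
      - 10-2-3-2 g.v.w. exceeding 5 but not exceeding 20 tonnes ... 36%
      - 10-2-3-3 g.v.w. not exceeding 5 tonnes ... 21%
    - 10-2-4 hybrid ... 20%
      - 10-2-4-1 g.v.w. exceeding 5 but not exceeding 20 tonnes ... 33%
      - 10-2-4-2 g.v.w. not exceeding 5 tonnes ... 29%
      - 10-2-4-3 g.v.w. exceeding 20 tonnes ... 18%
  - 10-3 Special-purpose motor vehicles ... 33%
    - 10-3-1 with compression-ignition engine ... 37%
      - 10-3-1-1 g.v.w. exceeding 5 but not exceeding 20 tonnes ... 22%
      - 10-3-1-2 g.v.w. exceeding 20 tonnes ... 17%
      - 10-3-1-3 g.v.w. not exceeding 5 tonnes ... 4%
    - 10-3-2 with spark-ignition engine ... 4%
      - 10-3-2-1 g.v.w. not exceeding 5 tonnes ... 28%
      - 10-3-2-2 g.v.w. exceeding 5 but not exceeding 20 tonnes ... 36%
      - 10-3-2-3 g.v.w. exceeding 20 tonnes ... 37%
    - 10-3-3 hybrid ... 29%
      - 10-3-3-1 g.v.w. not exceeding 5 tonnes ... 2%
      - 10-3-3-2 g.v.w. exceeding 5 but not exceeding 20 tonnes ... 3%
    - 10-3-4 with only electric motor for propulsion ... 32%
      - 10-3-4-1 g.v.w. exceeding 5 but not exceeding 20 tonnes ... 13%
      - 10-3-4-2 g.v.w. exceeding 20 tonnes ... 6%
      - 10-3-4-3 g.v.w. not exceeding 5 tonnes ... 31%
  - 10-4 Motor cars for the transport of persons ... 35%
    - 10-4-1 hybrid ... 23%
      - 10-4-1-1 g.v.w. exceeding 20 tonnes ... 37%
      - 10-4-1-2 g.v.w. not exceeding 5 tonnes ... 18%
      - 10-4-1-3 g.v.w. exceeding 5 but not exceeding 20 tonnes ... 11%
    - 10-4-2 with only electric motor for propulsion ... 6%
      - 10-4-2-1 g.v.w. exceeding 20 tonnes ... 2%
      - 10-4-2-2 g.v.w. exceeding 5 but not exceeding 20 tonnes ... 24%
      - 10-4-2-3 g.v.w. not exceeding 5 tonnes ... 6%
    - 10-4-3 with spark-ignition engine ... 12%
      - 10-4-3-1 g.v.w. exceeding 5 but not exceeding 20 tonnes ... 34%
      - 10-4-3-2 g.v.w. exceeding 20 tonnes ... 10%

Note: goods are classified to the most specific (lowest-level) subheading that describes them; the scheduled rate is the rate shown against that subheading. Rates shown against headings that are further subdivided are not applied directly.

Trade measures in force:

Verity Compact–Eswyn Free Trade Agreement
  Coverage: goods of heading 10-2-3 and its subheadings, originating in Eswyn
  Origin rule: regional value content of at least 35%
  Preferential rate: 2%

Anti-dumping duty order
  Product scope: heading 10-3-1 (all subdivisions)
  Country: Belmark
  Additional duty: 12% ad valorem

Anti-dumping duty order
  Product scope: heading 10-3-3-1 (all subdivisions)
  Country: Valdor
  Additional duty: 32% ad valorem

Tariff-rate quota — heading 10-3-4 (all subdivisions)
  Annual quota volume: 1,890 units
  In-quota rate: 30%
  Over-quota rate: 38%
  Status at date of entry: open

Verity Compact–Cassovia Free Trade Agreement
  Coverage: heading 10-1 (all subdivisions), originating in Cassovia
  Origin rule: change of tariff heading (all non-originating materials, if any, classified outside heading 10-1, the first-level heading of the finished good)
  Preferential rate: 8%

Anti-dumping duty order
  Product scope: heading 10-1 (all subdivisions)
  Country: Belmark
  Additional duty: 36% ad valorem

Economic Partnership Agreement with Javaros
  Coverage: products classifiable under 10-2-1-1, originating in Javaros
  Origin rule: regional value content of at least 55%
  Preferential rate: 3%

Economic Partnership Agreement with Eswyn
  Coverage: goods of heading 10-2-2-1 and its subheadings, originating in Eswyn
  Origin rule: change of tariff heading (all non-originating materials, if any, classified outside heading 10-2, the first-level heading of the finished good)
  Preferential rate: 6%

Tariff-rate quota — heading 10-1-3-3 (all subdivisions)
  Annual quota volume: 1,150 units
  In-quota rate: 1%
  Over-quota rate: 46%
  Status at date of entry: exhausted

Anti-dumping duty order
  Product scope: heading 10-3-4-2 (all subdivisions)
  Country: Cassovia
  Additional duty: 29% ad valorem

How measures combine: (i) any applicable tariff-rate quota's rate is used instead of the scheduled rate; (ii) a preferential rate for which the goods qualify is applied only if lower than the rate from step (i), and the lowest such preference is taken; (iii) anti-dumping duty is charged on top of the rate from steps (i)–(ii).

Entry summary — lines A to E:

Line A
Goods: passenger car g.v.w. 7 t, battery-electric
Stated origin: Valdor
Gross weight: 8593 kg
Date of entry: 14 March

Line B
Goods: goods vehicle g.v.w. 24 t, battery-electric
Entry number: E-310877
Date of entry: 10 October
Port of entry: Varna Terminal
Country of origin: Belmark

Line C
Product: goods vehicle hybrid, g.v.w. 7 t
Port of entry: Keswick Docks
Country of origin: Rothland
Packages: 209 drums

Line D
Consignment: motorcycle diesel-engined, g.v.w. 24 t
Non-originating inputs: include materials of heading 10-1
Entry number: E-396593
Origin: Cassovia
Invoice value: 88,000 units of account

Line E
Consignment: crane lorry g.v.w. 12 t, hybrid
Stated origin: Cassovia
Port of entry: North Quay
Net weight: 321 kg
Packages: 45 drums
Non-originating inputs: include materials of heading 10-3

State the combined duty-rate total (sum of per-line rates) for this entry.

Line A: passenger car → 10-4; battery-electric → 10-4-2; g.v.w. 7 t → 10-4-2-2. Scheduled 24%. No special measure applies. → 24%.
Line B: goods vehicle → 10-2; battery-electric → 10-2-3; g.v.w. 24 t → 10-2-3-1. Scheduled 28%. No special measure applies. → 28%.
Line C: goods vehicle → 10-2; hybrid → 10-2-4; g.v.w. 7 t → 10-2-4-1. Scheduled 33%. No special measure applies. → 33%.
Line D: motorcycle → 10-1; diesel-engined → 10-1-3; g.v.w. 24 t → 10-1-3-3. Scheduled 31%. quota on 10-1-3-3 exhausted → over-quota 46%; Cassovia agreement on 10-1: CTH not met. → 46%.
Line E: crane lorry → 10-3; hybrid → 10-3-3; g.v.w. 12 t → 10-3-3-2. Scheduled 3%. Cassovia agreement on 10-1: 10-3-3-2 not covered. → 3%.
Sum: 24% + 28% + 33% + 46% + 3% = 134%.

134%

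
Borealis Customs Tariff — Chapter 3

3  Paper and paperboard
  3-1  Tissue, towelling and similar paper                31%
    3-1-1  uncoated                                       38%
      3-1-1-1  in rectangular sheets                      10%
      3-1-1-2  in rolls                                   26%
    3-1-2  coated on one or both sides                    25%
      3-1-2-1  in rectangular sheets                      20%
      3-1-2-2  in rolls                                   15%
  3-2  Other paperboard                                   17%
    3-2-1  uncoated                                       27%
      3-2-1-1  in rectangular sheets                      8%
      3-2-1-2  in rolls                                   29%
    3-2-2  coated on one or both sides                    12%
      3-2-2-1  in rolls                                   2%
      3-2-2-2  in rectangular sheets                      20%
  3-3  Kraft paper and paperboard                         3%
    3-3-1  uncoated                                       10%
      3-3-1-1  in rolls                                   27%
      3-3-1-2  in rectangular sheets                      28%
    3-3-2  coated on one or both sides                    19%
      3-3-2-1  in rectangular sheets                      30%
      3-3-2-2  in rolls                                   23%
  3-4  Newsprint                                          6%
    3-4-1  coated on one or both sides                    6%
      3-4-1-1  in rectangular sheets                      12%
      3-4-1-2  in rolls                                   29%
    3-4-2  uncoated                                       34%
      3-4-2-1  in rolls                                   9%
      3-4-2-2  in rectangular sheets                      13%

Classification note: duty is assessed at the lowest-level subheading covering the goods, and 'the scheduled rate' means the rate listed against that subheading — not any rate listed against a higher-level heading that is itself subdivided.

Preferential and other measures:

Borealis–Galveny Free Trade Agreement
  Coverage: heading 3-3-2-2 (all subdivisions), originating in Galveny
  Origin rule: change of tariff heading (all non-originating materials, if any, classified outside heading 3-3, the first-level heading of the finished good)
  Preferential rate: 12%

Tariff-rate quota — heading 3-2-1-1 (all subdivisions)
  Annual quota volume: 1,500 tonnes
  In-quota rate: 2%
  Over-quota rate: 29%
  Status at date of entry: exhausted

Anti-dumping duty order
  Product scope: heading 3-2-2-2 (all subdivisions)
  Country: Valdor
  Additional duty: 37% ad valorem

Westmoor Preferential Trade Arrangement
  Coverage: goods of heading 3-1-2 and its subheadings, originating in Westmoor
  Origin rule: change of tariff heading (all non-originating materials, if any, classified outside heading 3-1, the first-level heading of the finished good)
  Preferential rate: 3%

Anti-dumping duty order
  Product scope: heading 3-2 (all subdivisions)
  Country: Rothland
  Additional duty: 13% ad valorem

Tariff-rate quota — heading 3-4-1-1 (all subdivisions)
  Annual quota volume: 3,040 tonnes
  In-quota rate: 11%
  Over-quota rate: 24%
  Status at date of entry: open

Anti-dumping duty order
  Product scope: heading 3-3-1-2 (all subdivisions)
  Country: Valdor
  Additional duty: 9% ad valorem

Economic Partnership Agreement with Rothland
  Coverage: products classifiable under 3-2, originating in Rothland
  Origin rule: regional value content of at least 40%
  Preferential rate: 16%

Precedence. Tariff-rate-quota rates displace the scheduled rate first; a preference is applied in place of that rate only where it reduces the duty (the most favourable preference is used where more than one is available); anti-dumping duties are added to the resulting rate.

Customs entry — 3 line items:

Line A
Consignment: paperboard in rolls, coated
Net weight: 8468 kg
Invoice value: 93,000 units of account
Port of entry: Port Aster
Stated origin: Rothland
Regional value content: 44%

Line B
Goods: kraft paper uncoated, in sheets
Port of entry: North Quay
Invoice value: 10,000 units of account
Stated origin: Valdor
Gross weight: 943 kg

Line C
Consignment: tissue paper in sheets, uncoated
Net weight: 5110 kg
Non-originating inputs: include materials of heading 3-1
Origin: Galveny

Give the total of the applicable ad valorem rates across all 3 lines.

Line A: paperboard → 3-2; coated → 3-2-2; in rolls → 3-2-2-1. Scheduled 2%. Rothland agreement on 3-2: RVC ≥ 40% → 16% available; preference 16% not lower than 2% → no reduction; anti-dumping (Rothland, 3-2): +13%; total 2% + 13% = 15%. → 15%.
Line B: kraft paper → 3-3; uncoated → 3-3-1; in sheets → 3-3-1-2. Scheduled 28%. anti-dumping (Valdor, 3-3-1-2): +9%; total 28% + 9% = 37%. → 37%.
Line C: tissue paper → 3-1; uncoated → 3-1-1; in sheets → 3-1-1-1. Scheduled 10%. Galveny agreement on 3-3-2-2: 3-1-1-1 not covered. → 10%.
Sum: 15% + 37% + 10% = 62%.

62%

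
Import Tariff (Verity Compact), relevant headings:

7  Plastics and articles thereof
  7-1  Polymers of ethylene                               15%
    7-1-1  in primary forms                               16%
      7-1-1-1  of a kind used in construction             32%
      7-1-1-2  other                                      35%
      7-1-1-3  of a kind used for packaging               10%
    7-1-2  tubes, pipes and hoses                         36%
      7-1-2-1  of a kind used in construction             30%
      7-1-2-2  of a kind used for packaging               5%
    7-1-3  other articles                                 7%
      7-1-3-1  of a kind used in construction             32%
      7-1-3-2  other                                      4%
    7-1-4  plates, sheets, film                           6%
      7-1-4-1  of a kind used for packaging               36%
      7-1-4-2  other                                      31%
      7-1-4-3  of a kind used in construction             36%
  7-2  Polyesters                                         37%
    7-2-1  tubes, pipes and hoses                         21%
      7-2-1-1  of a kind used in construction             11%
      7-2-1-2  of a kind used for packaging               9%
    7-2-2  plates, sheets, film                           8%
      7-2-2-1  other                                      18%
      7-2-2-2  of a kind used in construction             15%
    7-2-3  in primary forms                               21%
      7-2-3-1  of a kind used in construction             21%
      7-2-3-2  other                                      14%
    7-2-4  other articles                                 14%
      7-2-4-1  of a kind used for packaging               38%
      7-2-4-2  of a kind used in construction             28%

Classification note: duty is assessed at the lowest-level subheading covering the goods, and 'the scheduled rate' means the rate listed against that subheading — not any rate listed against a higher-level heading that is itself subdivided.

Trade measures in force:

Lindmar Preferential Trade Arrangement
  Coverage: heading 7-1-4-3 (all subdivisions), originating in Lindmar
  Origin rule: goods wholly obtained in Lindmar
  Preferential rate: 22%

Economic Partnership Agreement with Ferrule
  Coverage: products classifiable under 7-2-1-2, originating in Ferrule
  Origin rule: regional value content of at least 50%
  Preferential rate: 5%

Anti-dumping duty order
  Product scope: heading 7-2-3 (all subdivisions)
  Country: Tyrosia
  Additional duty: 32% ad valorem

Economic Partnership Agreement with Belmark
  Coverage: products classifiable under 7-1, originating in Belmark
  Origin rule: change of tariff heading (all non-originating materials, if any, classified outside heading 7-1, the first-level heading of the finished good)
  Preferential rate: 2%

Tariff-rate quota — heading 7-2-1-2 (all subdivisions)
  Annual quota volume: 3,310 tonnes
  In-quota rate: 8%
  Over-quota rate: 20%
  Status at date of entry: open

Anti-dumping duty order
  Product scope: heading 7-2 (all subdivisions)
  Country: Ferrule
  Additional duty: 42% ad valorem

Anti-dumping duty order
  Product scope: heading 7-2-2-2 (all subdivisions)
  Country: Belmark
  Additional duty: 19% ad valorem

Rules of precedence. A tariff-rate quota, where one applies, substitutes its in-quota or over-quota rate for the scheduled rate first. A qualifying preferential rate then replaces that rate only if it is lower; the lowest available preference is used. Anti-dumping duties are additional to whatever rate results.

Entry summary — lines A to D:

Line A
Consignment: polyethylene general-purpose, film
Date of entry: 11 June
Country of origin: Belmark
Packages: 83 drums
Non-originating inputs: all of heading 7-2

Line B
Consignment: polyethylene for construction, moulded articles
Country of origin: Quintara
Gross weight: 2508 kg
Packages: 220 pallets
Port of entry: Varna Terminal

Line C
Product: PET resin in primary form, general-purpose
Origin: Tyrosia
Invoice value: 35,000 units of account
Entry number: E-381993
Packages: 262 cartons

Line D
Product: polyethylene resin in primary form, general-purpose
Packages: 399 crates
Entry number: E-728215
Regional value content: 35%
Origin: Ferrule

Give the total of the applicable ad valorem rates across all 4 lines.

Line A: polyethylene → 7-1; film → 7-1-4; general-purpose → 7-1-4-2. Scheduled 31%. Belmark agreement on 7-1: CTH met → 2% available; preferential 2%. → 2%.
Line B: polyethylene → 7-1; moulded articles → 7-1-3; for construction → 7-1-3-1. Scheduled 32%. No special measure applies. → 32%.
Line C: PET → 7-2; resin in primary form → 7-2-3; general-purpose → 7-2-3-2. Scheduled 14%. anti-dumping (Tyrosia, 7-2-3): +32%; total 14% + 32% = 46%. → 46%.
Line D: polyethylene → 7-1; resin in primary form → 7-1-1; general-purpose → 7-1-1-2. Scheduled 35%. Ferrule agreement on 7-2-1-2: 7-1-1-2 not covered. → 35%.
Sum: 2% + 32% + 46% + 35% = 115%.

115%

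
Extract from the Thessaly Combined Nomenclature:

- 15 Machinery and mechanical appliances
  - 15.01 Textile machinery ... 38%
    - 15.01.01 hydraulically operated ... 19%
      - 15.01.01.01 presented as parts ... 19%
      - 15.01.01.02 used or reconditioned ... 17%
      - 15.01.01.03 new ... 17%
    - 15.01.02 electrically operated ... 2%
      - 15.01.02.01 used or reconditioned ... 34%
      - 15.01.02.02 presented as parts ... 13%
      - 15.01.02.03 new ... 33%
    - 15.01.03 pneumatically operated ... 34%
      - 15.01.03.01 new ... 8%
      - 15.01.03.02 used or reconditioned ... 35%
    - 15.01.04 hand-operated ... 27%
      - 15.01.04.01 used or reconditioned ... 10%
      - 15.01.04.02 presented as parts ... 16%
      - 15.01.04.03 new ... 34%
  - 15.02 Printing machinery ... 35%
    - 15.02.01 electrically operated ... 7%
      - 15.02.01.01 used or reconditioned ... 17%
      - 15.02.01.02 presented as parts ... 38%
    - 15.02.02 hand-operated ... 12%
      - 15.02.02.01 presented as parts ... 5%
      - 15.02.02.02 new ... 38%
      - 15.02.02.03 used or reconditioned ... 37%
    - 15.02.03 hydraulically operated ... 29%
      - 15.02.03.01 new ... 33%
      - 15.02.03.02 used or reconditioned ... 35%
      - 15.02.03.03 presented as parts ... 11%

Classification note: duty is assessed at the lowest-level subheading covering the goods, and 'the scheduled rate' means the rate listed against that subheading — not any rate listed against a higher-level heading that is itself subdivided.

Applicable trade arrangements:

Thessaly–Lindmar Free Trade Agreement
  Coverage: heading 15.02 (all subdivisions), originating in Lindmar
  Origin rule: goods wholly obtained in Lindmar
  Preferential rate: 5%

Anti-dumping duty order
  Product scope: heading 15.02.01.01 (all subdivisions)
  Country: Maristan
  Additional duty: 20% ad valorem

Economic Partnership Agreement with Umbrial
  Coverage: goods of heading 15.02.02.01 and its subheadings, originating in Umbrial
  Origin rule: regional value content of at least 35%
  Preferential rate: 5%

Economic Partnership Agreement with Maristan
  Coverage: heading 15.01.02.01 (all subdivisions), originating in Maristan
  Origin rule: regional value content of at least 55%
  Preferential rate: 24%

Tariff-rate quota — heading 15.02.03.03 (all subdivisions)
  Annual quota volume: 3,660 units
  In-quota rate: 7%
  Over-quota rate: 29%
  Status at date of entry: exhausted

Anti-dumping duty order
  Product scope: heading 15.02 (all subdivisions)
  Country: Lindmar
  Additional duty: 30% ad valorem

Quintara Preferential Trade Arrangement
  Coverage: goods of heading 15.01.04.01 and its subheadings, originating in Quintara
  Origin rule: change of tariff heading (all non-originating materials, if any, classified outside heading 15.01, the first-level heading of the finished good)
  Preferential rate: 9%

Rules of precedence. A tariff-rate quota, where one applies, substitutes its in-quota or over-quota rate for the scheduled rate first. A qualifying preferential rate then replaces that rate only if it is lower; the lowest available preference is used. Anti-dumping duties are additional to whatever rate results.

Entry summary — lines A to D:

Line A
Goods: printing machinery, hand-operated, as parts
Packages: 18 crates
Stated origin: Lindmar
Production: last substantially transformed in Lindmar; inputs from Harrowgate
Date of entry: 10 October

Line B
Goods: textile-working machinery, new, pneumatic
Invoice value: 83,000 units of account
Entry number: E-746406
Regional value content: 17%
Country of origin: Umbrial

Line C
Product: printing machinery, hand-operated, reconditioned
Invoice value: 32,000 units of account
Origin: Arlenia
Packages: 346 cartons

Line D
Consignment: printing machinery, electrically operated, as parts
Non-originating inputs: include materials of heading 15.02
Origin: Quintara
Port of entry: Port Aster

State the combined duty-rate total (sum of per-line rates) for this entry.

Line A: printing → 15.02; hand-operated → 15.02.02; as parts → 15.02.02.01. Scheduled 5%. Lindmar agreement on 15.02: not wholly obtained; anti-dumping (Lindmar, 15.02): +30%; total 5% + 30% = 35%. → 35%.
Line B: textile-working → 15.01; pneumatic → 15.01.03; new → 15.01.03.01. Scheduled 8%. Umbrial agreement on 15.02.02.01: 15.01.03.01 not covered. → 8%.
Line C: printing → 15.02; hand-operated → 15.02.02; reconditioned → 15.02.02.03. Scheduled 37%. No special measure applies. → 37%.
Line D: printing → 15.02; electrically operated → 15.02.01; as parts → 15.02.01.02. Scheduled 38%. Quintara agreement on 15.01.04.01: 15.02.01.02 not covered. → 38%.
Sum: 35% + 8% + 37% + 38% = 118%.

118%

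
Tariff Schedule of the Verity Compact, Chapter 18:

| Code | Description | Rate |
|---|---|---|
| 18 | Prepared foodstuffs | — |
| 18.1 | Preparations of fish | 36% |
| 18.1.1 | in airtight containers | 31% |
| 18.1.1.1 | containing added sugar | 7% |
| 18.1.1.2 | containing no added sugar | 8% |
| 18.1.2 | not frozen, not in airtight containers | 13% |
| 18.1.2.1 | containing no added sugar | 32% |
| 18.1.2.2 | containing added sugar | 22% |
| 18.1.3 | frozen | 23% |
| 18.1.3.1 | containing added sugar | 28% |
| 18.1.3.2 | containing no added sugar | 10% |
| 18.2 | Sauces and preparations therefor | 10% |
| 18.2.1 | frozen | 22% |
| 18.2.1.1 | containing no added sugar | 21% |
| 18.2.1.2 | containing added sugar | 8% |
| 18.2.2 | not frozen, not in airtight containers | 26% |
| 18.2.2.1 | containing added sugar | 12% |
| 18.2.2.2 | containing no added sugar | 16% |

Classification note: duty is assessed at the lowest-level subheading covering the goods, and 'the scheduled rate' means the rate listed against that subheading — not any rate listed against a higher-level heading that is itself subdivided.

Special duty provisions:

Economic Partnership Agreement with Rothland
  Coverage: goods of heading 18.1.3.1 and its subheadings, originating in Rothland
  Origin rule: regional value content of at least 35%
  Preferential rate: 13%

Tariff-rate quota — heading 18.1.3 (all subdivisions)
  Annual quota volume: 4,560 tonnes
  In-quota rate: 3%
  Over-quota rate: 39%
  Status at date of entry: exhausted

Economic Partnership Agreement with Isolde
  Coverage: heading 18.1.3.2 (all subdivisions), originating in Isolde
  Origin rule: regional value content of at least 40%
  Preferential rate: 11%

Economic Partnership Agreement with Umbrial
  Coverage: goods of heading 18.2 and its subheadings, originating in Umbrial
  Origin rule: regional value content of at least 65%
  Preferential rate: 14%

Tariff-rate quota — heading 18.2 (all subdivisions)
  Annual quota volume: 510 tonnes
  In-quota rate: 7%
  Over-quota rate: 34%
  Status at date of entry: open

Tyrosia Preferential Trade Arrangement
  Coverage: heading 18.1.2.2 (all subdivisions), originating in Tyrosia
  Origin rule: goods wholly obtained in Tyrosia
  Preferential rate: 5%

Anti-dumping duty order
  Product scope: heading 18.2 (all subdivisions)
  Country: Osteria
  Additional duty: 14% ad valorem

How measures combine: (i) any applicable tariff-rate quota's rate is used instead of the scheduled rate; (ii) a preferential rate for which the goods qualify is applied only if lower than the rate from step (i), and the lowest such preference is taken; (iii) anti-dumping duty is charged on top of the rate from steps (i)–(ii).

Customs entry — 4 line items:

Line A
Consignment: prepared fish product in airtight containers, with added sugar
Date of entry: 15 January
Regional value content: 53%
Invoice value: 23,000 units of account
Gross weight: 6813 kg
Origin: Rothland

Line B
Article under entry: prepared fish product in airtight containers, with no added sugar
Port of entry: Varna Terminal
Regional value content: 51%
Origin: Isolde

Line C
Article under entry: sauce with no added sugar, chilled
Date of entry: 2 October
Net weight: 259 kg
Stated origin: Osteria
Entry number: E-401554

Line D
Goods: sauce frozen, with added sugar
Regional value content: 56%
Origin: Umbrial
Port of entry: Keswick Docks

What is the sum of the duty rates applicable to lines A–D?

43%

Line A: prepared fish product → 18.1; in airtight containers → 18.1.1; with added sugar → 18.1.1.1. Scheduled 7%. Rothland agreement on 18.1.3.1: 18.1.1.1 not covered. → 7%.
Line B: prepared fish product → 18.1; in airtight containers → 18.1.1; with no added sugar → 18.1.1.2. Scheduled 8%. Isolde agreement on 18.1.3.2: 18.1.1.2 not covered. → 8%.
Line C: sauce → 18.2; chilled → 18.2.2; with no added sugar → 18.2.2.2. Scheduled 16%. quota on 18.2 open → in-quota 7%; anti-dumping (Osteria, 18.2): +14%; total 7% + 14% = 21%. → 21%.
Line D: sauce → 18.2; frozen → 18.2.1; with added sugar → 18.2.1.2. Scheduled 8%. quota on 18.2 open → in-quota 7%; Umbrial agreement on 18.2: RVC < 65%. → 7%.
Sum: 7% + 8% + 21% + 7% = 43%.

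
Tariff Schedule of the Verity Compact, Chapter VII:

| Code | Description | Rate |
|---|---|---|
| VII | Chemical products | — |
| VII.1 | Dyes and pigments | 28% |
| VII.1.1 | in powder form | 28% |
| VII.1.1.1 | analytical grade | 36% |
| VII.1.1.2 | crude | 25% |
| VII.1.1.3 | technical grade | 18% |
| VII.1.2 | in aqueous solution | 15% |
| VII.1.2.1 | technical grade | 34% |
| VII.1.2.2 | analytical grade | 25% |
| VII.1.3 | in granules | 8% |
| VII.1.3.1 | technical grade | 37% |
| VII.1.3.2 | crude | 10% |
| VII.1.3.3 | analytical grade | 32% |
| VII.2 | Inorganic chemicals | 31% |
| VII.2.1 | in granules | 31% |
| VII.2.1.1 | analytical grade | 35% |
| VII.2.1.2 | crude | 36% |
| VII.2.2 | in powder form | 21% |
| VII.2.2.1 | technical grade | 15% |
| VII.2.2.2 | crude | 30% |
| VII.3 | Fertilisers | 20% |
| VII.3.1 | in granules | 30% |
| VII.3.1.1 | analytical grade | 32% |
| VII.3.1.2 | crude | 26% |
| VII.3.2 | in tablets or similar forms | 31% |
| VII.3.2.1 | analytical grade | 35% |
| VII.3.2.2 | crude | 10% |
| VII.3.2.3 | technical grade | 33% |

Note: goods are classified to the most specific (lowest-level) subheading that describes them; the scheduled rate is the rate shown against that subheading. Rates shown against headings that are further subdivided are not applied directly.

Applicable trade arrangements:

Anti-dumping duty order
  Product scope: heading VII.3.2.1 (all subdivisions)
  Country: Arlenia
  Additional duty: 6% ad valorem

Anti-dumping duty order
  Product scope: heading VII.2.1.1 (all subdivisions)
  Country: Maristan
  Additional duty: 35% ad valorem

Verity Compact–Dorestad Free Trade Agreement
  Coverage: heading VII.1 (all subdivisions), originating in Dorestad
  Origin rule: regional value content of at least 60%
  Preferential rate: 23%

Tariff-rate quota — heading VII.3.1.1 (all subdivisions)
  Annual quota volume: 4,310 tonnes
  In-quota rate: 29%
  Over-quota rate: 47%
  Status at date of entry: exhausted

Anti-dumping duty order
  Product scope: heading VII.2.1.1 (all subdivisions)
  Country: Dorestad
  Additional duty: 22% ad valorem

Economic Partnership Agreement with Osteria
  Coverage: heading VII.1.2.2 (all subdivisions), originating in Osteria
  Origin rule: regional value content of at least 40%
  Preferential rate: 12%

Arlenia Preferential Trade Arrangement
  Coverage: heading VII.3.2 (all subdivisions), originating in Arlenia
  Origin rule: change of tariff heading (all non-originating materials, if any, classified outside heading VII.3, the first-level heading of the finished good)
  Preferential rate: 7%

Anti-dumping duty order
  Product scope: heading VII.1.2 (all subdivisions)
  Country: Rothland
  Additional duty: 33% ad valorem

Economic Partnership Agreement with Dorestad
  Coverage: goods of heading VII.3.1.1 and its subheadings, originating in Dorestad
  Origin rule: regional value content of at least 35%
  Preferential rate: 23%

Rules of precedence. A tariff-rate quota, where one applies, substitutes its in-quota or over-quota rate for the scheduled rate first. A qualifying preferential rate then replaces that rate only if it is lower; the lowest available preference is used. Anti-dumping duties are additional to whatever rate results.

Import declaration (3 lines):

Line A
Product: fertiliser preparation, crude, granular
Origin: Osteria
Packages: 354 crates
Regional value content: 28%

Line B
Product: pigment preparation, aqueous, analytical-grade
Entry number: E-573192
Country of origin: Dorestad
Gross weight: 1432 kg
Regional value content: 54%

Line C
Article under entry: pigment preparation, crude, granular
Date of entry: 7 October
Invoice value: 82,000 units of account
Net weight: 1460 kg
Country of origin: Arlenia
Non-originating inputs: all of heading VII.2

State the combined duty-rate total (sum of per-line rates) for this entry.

61%

Line A: fertiliser → VII.3; granular → VII.3.1; crude → VII.3.1.2. Scheduled 26%. Osteria agreement on VII.1.2.2: VII.3.1.2 not covered. → 26%.
Line B: pigment → VII.1; aqueous → VII.1.2; analytical-grade → VII.1.2.2. Scheduled 25%. Dorestad agreement on VII.1: RVC < 60%; Dorestad agreement on VII.3.1.1: VII.1.2.2 not covered. → 25%.
Line C: pigment → VII.1; granular → VII.1.3; crude → VII.1.3.2. Scheduled 10%. Arlenia agreement on VII.3.2: VII.1.3.2 not covered. → 10%.
Sum: 26% + 25% + 10% = 61%.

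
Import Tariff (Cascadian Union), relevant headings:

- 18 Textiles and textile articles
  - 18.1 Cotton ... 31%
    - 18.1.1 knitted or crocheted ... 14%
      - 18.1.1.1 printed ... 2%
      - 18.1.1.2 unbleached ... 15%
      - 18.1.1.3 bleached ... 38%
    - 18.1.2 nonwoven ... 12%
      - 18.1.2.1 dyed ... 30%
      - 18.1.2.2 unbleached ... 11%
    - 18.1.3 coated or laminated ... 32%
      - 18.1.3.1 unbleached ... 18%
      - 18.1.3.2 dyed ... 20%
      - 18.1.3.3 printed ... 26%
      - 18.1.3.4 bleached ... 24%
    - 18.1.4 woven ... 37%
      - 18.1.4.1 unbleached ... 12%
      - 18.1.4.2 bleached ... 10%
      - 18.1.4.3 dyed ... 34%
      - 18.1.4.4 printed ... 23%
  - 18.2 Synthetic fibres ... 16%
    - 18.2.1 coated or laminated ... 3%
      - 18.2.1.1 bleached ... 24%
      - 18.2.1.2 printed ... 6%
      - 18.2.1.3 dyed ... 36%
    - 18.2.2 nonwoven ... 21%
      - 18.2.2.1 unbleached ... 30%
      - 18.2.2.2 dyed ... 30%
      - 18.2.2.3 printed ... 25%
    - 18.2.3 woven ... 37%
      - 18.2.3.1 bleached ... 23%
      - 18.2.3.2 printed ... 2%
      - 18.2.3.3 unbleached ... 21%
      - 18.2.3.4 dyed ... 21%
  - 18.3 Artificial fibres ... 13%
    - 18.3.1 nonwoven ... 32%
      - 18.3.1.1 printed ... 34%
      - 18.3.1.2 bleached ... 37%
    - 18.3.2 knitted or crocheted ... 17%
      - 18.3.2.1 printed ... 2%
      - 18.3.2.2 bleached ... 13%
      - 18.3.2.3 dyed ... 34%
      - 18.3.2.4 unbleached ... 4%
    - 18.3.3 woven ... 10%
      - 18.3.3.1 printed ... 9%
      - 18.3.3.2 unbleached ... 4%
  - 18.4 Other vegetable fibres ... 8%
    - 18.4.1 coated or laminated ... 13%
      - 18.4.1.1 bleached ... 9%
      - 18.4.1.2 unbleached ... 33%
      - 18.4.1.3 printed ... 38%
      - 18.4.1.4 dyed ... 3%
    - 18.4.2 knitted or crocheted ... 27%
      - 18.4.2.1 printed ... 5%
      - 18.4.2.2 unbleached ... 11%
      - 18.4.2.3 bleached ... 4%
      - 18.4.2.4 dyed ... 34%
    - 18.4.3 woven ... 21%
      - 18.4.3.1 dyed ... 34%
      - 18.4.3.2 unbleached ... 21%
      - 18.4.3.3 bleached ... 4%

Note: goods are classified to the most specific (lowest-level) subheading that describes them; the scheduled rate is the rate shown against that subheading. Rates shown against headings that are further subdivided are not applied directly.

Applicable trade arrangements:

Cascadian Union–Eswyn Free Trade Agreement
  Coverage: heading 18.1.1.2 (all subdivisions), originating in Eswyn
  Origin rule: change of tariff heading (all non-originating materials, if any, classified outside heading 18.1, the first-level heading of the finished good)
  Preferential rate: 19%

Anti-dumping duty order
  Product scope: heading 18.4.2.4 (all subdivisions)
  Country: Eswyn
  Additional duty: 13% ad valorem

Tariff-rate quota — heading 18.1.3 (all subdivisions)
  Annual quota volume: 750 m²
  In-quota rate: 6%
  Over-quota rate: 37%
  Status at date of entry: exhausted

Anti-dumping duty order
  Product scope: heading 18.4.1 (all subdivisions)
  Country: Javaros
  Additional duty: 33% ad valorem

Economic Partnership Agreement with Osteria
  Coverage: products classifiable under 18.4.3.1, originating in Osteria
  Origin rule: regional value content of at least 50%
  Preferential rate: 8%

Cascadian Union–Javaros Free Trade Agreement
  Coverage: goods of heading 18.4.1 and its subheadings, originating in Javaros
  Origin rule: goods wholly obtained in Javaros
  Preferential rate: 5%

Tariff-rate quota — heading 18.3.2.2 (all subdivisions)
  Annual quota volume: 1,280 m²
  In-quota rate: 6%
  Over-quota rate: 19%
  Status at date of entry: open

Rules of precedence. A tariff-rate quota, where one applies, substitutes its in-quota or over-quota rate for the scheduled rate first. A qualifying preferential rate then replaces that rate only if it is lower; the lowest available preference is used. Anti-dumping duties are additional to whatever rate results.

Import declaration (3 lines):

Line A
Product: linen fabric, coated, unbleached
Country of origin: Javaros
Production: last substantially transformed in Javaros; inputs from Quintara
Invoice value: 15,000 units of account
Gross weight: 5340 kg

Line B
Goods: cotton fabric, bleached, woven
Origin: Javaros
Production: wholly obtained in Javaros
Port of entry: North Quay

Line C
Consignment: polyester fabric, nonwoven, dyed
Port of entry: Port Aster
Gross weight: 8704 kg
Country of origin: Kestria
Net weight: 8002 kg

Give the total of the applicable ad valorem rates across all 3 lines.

Line A: linen → 18.4; coated → 18.4.1; unbleached → 18.4.1.2. Scheduled 33%. Javaros agreement on 18.4.1: not wholly obtained; anti-dumping (Javaros, 18.4.1): +33%; total 33% + 33% = 66%. → 66%.
Line B: cotton → 18.1; woven → 18.1.4; bleached → 18.1.4.2. Scheduled 10%. Javaros agreement on 18.4.1: 18.1.4.2 not covered. → 10%.
Line C: polyester → 18.2; nonwoven → 18.2.2; dyed → 18.2.2.2. Scheduled 30%. No special measure applies. → 30%.
Sum: 66% + 10% + 30% = 106%.

106%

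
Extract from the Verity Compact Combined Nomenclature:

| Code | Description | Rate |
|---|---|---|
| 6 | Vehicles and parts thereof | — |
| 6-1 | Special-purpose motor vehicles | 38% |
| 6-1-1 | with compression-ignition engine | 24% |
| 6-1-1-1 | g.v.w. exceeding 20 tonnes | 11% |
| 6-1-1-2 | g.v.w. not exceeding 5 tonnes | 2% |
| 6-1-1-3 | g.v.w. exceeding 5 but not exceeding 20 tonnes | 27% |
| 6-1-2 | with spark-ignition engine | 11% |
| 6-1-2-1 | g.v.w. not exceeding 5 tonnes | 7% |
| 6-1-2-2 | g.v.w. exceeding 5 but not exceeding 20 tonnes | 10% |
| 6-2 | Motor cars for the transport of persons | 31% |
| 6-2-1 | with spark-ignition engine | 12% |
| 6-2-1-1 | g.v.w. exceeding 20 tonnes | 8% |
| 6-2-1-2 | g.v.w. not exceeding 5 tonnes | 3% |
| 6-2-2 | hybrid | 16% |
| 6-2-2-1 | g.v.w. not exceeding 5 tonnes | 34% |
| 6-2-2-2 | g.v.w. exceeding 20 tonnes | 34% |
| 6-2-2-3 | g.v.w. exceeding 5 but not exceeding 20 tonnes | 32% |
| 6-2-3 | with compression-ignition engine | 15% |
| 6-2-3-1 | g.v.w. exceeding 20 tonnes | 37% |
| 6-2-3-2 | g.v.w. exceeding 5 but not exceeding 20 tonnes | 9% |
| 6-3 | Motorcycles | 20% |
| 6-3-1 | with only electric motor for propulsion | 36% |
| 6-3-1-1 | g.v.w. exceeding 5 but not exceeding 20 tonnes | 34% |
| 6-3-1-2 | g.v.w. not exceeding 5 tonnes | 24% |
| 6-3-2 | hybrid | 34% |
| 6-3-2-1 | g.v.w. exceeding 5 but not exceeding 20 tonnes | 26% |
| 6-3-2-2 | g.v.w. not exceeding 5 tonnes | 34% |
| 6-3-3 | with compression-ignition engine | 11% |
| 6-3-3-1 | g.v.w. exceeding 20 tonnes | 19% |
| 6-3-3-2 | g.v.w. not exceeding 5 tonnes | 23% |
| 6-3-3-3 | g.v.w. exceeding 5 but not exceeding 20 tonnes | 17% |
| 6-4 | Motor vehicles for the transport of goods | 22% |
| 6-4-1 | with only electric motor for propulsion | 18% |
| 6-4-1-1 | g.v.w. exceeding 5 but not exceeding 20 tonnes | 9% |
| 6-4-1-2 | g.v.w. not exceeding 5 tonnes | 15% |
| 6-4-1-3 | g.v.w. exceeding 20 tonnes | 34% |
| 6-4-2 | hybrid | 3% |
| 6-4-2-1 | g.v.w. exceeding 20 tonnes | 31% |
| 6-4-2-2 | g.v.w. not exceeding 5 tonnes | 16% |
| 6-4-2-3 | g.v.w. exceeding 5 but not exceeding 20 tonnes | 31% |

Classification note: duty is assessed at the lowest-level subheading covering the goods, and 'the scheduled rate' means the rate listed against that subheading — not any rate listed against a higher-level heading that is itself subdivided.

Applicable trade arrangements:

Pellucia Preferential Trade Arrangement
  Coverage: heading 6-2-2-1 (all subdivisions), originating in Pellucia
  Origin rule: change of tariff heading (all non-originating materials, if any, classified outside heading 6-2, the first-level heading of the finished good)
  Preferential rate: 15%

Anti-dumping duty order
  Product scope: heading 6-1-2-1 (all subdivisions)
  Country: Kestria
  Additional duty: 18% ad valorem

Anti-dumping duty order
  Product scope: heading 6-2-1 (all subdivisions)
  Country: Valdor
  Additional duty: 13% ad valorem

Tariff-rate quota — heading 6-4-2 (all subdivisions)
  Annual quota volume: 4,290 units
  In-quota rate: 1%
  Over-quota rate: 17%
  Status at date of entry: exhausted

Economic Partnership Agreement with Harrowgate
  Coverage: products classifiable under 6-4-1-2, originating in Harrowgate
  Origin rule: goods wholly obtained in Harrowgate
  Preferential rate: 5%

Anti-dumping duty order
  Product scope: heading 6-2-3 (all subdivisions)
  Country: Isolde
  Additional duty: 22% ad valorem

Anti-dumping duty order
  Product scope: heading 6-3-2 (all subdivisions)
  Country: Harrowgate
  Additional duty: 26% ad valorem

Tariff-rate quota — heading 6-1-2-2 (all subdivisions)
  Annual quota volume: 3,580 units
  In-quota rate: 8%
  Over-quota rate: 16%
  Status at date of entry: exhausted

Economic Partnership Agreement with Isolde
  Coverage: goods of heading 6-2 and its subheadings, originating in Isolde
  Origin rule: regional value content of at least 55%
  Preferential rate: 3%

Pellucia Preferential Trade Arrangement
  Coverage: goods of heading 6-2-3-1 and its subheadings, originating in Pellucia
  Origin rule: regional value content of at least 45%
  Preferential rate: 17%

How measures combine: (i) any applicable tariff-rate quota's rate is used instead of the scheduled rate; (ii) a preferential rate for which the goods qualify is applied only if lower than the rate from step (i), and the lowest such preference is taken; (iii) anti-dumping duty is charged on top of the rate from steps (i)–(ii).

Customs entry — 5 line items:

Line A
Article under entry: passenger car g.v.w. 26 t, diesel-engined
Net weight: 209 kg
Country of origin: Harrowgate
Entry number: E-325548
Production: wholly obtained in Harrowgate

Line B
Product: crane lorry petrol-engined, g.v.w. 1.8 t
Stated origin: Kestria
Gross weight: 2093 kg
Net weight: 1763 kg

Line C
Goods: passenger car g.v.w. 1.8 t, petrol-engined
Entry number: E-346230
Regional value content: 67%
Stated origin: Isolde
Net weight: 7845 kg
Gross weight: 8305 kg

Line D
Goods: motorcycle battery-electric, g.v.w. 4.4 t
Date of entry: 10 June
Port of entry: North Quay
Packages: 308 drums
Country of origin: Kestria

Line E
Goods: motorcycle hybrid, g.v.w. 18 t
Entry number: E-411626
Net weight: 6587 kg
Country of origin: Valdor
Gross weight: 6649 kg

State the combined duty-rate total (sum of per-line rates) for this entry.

115%

Line A: passenger car → 6-2; diesel-engined → 6-2-3; g.v.w. 26 t → 6-2-3-1. Scheduled 37%. Harrowgate agreement on 6-4-1-2: 6-2-3-1 not covered. → 37%.
Line B: crane lorry → 6-1; petrol-engined → 6-1-2; g.v.w. 1.8 t → 6-1-2-1. Scheduled 7%. anti-dumping (Kestria, 6-1-2-1): +18%; total 7% + 18% = 25%. → 25%.
Line C: passenger car → 6-2; petrol-engined → 6-2-1; g.v.w. 1.8 t → 6-2-1-2. Scheduled 3%. Isolde agreement on 6-2: RVC ≥ 55% → 3% available; preference 3% not lower than 3% → no reduction. → 3%.
Line D: motorcycle → 6-3; battery-electric → 6-3-1; g.v.w. 4.4 t → 6-3-1-2. Scheduled 24%. No special measure applies. → 24%.
Line E: motorcycle → 6-3; hybrid → 6-3-2; g.v.w. 18 t → 6-3-2-1. Scheduled 26%. No special measure applies. → 26%.
Sum: 37% + 25% + 3% + 24% + 26% = 115%.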